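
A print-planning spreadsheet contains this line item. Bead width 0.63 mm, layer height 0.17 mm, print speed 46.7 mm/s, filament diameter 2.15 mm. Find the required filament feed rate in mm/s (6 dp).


Q = 0.63 * 0.17 * 46.7 = 5.00157 mm^3/s
A_fil = pi*(2.15/2)^2 = 3.63050301 mm^2
v_feed = 5.00157 / 3.63050301 = 1.377652 mm/s


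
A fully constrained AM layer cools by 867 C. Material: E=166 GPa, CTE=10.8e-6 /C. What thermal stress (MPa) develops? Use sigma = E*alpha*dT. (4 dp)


sigma = 166*1000 * 10.8e-6 * 867 = 1554.3576 MPa


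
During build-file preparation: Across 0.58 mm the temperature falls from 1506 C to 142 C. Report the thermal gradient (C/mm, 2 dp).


G = (1506-142)/0.58 = 2351.72 C/mm


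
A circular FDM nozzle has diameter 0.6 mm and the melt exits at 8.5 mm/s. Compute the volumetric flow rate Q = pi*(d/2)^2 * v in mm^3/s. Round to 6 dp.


A = pi*(0.6/2)^2 = 0.28274334 mm^2
Q = 0.28274334 * 8.5 = 2.403318 mm^3/s


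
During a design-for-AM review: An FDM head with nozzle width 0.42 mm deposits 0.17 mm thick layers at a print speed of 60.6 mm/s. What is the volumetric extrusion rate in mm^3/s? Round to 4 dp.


Rate = 0.42 * 0.17 * 60.6 = 4.3268 mm^3/s


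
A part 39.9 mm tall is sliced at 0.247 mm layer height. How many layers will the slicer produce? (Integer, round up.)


Layers = ceil(39.9/0.247) = 162


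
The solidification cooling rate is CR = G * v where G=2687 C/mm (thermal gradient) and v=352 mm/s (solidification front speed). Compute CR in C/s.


CR = 2687 * 352 = 945824 C/s


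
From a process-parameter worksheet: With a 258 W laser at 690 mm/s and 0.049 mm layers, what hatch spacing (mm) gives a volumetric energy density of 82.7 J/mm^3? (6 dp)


h = 258 / (82.7*690*0.049) = 0.092272 mm


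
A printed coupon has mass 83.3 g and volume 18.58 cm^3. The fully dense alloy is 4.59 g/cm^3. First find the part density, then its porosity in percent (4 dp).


rho_part = 83.3 / 18.58 = 4.48331539 g/cm^3
Porosity = (1 - 4.48331539/4.59)*100 = 2.3243 %


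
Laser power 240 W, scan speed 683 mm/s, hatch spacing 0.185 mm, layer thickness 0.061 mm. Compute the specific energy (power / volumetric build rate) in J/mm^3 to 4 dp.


Build rate = 683 * 0.185 * 0.061 = 7.707655 mm^3/s
SE = 240 / 7.707655 = 31.1379 J/mm^3


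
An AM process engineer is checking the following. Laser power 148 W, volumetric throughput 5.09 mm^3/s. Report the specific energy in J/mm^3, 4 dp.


SE = 148 / 5.09 = 29.0766 J/mm^3


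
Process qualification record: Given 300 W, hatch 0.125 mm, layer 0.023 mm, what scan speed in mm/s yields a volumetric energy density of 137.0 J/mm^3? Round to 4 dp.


v = 300 / (137.0*0.125*0.023) = 761.663 mm/s


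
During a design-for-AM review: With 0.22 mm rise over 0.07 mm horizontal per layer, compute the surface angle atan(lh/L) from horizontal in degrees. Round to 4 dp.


angle = atan(0.22/0.07) = 72.3499 degrees


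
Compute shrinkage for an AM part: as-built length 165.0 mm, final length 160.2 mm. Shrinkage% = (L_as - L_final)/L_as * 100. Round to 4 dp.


Shrinkage = ((165.0-160.2)/165.0)*100 = 2.9091 %


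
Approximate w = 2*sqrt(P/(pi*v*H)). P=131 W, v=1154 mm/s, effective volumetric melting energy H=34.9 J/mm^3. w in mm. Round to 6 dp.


w = 2*sqrt(131/(pi*1154*34.9)) = 0.064354 mm


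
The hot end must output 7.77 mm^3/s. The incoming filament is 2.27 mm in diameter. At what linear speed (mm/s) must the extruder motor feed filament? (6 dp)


A = pi*(2.27/2)^2 = 4.047078
v = 7.77 / 4.047078 = 1.919904 mm/s


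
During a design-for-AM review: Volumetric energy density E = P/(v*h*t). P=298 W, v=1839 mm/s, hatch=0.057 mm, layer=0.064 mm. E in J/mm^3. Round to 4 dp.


E = 298 / (1839*0.057*0.064) = 44.4201 J/mm^3


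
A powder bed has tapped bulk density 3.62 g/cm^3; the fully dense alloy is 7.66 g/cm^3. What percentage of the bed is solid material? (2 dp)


Packing = (3.62/7.66)*100 = 47.26 %


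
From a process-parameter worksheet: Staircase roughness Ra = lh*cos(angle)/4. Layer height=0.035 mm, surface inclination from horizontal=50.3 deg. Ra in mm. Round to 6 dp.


Ra = 0.035 * cos(50.3) / 4 = 0.005589 mm


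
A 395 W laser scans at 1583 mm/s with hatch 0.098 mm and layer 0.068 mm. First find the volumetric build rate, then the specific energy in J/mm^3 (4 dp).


Build rate = 1583 * 0.098 * 0.068 = 10.549112 mm^3/s
SE = 395 / 10.549112 = 37.4439 J/mm^3


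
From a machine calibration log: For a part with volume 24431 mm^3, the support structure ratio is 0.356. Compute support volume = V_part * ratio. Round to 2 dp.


V_support = 24431 * 0.356 = 8697.44 mm^3


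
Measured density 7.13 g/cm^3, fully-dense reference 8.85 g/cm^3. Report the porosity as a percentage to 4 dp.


Porosity = (1-7.13/8.85)*100 = 19.435 %


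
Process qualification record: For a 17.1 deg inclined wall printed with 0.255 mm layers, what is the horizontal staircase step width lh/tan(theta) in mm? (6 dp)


step = 0.255 / tan(17.1) = 0.82889 mm


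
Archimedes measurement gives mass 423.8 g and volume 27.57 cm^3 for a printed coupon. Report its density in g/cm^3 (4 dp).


rho = 423.8 / 27.57 = 15.3718 g/cm^3


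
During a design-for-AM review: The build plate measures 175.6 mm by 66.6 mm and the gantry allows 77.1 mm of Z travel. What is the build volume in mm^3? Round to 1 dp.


V = 175.6 * 66.6 * 77.1 = 901681.4 mm^3


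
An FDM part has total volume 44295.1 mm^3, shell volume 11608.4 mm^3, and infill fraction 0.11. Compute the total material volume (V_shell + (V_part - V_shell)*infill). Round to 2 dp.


V_infill = (44295.1 - 11608.4) * 0.11 = 3595.54
V_total = 11608.4 + 3595.54 = 15203.94 mm^3


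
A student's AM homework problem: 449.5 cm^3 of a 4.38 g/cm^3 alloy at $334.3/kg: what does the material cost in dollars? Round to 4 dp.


Mass = 449.5*4.38/1000 = 1.96881 kg
Cost = 1.96881 * 334.3 = 658.1732 $


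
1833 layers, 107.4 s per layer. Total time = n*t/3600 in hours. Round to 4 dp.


t = 1833 * 107.4 / 3600 = 54.6845 hrs


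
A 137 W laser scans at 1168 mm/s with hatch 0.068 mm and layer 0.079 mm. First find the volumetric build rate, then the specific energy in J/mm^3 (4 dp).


Build rate = 1168 * 0.068 * 0.079 = 6.274496 mm^3/s
SE = 137 / 6.274496 = 21.8344 J/mm^3


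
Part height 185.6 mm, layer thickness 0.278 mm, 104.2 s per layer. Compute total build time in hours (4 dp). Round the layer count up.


Layers = ceil(185.6/0.278) = 668
t = 668 * 104.2 / 3600 = 19.3349 hrs


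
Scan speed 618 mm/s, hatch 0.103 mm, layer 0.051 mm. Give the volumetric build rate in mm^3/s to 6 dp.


Rate = 618 * 0.103 * 0.051 = 3.246354 mm^3/s


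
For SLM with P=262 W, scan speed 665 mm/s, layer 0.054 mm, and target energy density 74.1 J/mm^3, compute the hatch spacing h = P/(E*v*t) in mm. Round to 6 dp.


h = 262 / (74.1*665*0.054) = 0.098462 mm


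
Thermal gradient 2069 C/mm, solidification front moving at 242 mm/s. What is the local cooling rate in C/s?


CR = 2069 * 242 = 500698 C/s


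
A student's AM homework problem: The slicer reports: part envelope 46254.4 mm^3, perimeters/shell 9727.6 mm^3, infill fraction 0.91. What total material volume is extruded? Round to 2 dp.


V_infill = (46254.4 - 9727.6) * 0.91 = 33239.39
V_total = 9727.6 + 33239.39 = 42966.99 mm^3


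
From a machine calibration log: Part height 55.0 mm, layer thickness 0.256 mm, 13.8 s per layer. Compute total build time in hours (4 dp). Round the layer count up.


Layers = ceil(55.0/0.256) = 215
t = 215 * 13.8 / 3600 = 0.8242 hrs


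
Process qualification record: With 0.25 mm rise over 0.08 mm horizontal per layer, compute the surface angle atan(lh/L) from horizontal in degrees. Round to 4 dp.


angle = atan(0.25/0.08) = 72.2553 degrees


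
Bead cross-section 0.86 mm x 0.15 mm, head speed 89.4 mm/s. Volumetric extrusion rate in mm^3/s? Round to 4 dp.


Rate = 0.86 * 0.15 * 89.4 = 11.5326 mm^3/s


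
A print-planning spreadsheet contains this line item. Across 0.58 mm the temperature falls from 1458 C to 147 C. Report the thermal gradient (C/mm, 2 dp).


G = (1458-147)/0.58 = 2260.34 C/mm


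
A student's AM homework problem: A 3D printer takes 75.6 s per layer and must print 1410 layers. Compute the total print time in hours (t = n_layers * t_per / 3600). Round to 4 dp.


t = 1410 * 75.6 / 3600 = 29.61 hrs


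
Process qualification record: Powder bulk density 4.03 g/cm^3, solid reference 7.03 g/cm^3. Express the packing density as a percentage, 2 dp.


Packing = (4.03/7.03)*100 = 57.33 %


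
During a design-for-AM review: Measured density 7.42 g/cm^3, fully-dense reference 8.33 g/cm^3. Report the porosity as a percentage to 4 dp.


Porosity = (1-7.42/8.33)*100 = 10.9244 %


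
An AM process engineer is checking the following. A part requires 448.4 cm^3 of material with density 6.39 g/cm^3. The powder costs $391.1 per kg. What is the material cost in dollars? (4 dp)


Mass = 448.4*6.39/1000 = 2.865276 kg
Cost = 2.865276 * 391.1 = 1120.6094 $


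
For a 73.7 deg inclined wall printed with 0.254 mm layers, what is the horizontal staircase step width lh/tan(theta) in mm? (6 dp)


step = 0.254 / tan(73.7) = 0.074275 mm


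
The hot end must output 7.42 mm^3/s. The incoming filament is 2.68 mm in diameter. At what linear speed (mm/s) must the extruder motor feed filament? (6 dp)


A = pi*(2.68/2)^2 = 5.641044
v = 7.42 / 5.641044 = 1.315359 mm/s


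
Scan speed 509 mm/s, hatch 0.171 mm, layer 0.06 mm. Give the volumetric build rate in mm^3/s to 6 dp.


Rate = 509 * 0.171 * 0.06 = 5.22234 mm^3/s


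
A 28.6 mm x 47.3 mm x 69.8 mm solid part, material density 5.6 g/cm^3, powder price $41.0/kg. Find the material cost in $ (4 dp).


V = 28.6 * 47.3 * 69.8 = 94424.044 mm^3 = 94.424044 cm^3
Mass = 94.424044 * 5.6 / 1000 = 0.52877465 kg
Cost = 0.52877465 * 41.0 = 21.6798 $


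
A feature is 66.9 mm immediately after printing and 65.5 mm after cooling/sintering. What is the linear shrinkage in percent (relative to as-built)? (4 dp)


Shrinkage = ((66.9-65.5)/66.9)*100 = 2.0927 %


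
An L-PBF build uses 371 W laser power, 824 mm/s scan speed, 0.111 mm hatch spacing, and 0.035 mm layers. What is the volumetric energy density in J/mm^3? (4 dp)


E = 371 / (824*0.111*0.035) = 115.8926 J/mm^3


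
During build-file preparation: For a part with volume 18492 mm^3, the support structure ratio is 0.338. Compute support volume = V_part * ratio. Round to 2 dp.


V_support = 18492 * 0.338 = 6250.3 mm^3


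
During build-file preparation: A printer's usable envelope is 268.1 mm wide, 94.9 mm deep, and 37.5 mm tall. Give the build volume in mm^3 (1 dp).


V = 268.1 * 94.9 * 37.5 = 954100.9 mm^3


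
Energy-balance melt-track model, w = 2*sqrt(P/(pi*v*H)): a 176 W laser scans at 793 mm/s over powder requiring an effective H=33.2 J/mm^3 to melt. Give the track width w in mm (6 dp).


w = 2*sqrt(176/(pi*793*33.2)) = 0.092258 mm


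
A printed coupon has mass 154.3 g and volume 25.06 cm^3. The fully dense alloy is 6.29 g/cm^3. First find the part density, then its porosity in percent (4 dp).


rho_part = 154.3 / 25.06 = 6.15722267 g/cm^3
Porosity = (1 - 6.15722267/6.29)*100 = 2.1109 %


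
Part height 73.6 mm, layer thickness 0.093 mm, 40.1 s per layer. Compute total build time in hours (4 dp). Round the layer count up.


Layers = ceil(73.6/0.093) = 792
t = 792 * 40.1 / 3600 = 8.822 hrs


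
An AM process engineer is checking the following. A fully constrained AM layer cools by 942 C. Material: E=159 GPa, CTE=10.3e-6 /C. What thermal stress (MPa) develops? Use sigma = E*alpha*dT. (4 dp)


sigma = 159*1000 * 10.3e-6 * 942 = 1542.7134 MPa


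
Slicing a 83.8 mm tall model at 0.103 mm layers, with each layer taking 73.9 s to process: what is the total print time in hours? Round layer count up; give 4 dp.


Layers = ceil(83.8/0.103) = 814
t = 814 * 73.9 / 3600 = 16.7096 hrs


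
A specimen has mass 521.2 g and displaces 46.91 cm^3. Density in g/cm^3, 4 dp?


rho = 521.2 / 46.91 = 11.1106 g/cm^3


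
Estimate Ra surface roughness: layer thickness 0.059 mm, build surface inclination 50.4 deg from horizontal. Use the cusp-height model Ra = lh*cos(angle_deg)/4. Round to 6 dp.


Ra = 0.059 * cos(50.4) / 4 = 0.009402 mm


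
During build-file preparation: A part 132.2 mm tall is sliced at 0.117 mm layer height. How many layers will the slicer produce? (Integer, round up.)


Layers = ceil(132.2/0.117) = 1130


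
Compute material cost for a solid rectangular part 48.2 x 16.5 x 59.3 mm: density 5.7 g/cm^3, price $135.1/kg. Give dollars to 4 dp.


V = 48.2 * 16.5 * 59.3 = 47161.29 mm^3 = 47.16129 cm^3
Mass = 47.16129 * 5.7 / 1000 = 0.26881935 kg
Cost = 0.26881935 * 135.1 = 36.3175 $


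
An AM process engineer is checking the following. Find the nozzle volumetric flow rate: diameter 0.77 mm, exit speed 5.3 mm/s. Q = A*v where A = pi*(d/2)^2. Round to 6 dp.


A = pi*(0.77/2)^2 = 0.46566257 mm^2
Q = 0.46566257 * 5.3 = 2.468012 mm^3/s


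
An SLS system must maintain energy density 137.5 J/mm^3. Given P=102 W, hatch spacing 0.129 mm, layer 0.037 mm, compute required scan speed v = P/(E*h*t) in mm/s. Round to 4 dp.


v = 102 / (137.5*0.129*0.037) = 155.4197 mm/s


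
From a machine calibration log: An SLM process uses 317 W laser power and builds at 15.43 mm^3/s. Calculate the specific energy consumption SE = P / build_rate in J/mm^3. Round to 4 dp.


SE = 317 / 15.43 = 20.5444 J/mm^3


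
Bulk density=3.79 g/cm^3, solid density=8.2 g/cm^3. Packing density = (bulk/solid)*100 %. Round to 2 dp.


Packing = (3.79/8.2)*100 = 46.22 %


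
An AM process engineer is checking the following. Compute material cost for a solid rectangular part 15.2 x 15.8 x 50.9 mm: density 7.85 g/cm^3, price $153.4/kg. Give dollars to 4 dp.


V = 15.2 * 15.8 * 50.9 = 12224.144 mm^3 = 12.224144 cm^3
Mass = 12.224144 * 7.85 / 1000 = 0.09595953 kg
Cost = 0.09595953 * 153.4 = 14.7202 $


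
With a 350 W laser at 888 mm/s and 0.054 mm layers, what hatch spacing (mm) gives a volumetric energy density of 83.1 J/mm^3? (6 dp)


h = 350 / (83.1*888*0.054) = 0.087834 mm


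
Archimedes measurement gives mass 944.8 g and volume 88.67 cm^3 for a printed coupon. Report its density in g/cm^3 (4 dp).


rho = 944.8 / 88.67 = 10.6552 g/cm^3


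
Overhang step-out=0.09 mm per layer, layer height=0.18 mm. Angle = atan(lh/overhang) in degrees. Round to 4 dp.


angle = atan(0.18/0.09) = 63.4349 degrees


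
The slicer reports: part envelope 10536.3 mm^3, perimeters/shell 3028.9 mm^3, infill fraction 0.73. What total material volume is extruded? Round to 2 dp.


V_infill = (10536.3 - 3028.9) * 0.73 = 5480.4
V_total = 3028.9 + 5480.4 = 8509.3 mm^3


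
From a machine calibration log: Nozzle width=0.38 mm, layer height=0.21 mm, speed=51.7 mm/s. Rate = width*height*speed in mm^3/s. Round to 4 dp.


Rate = 0.38 * 0.21 * 51.7 = 4.1257 mm^3/s


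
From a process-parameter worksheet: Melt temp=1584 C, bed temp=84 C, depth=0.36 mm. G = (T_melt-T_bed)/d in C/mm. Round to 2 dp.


G = (1584-84)/0.36 = 4166.67 C/mm


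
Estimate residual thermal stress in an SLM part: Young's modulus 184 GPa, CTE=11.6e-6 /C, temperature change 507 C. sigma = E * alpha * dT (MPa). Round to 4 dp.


sigma = 184*1000 * 11.6e-6 * 507 = 1082.1408 MPa


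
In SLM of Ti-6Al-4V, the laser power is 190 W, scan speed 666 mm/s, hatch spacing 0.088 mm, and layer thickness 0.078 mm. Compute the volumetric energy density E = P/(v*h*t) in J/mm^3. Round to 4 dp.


E = 190 / (666*0.088*0.078) = 41.5625 J/mm^3


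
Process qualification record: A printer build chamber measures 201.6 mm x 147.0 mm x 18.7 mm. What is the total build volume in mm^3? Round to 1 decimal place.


V = 201.6 * 147.0 * 18.7 = 554178.2 mm^3


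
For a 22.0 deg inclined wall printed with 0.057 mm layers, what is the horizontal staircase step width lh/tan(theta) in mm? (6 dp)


step = 0.057 / tan(22.0) = 0.14108 mm


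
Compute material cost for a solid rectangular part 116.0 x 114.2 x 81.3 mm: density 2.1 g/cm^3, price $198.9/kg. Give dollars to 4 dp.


V = 116.0 * 114.2 * 81.3 = 1076997.36 mm^3 = 1076.99736 cm^3
Mass = 1076.99736 * 2.1 / 1000 = 2.26169446 kg
Cost = 2.26169446 * 198.9 = 449.851 $


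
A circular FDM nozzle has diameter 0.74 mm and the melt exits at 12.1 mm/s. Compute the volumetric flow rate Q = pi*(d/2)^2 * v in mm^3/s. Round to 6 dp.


A = pi*(0.74/2)^2 = 0.43008403 mm^2
Q = 0.43008403 * 12.1 = 5.204017 mm^3/s


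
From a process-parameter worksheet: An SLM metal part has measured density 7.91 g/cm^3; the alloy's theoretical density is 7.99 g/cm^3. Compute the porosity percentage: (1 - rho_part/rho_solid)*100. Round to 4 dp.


Porosity = (1-7.91/7.99)*100 = 1.0013 %


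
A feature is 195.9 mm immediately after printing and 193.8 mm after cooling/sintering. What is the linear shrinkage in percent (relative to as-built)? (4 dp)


Shrinkage = ((195.9-193.8)/195.9)*100 = 1.072 %


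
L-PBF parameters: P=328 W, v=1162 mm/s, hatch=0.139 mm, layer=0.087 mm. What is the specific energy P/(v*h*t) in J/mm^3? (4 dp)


Build rate = 1162 * 0.139 * 0.087 = 14.052066 mm^3/s
SE = 328 / 14.052066 = 23.3418 J/mm^3


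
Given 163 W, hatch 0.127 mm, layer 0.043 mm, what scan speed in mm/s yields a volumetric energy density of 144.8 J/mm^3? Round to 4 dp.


v = 163 / (144.8*0.127*0.043) = 206.1327 mm/s


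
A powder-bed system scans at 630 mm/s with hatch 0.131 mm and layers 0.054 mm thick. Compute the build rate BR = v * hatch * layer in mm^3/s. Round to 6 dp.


Rate = 630 * 0.131 * 0.054 = 4.45662 mm^3/s


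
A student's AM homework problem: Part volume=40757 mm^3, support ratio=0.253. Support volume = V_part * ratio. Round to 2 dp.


V_support = 40757 * 0.253 = 10311.52 mm^3


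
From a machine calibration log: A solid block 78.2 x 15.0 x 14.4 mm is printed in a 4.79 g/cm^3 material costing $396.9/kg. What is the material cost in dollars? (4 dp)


V = 78.2 * 15.0 * 14.4 = 16891.2 mm^3 = 16.8912 cm^3
Mass = 16.8912 * 4.79 / 1000 = 0.08090885 kg
Cost = 0.08090885 * 396.9 = 32.1127 $


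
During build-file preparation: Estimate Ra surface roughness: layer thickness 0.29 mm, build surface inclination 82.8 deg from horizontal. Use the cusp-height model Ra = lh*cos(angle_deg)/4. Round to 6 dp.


Ra = 0.29 * cos(82.8) / 4 = 0.009087 mm


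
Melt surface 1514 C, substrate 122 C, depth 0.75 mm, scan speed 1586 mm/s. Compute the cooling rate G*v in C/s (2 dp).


G = (1514-122)/0.75 = 1856.0 C/mm
CR = 1856.0 * 1586 = 2943616.0 C/s


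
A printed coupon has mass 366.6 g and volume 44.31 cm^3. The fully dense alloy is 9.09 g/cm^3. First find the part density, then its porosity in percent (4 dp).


rho_part = 366.6 / 44.31 = 8.27352742 g/cm^3
Porosity = (1 - 8.27352742/9.09)*100 = 8.9821 %


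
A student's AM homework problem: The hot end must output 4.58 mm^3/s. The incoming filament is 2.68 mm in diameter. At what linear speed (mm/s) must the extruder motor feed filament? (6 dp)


A = pi*(2.68/2)^2 = 5.641044
v = 4.58 / 5.641044 = 0.811906 mm/s


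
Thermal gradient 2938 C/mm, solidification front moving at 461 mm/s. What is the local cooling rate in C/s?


CR = 2938 * 461 = 1354418 C/s


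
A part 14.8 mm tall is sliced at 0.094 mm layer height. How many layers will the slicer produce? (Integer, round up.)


Layers = ceil(14.8/0.094) = 158


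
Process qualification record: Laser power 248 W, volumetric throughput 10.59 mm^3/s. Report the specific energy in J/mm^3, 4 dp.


SE = 248 / 10.59 = 23.4183 J/mm^3


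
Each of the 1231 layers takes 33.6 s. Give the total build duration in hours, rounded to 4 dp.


t = 1231 * 33.6 / 3600 = 11.4893 hrs


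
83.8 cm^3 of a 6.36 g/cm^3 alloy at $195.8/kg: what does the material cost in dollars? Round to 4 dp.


Mass = 83.8*6.36/1000 = 0.532968 kg
Cost = 0.532968 * 195.8 = 104.3551 $


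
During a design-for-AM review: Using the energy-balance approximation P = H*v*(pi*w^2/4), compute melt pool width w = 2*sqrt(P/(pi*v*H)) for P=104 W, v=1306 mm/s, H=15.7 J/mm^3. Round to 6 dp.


w = 2*sqrt(104/(pi*1306*15.7)) = 0.080362 mm


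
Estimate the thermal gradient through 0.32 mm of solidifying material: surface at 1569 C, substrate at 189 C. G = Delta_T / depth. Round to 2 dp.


G = (1569-189)/0.32 = 4312.5 C/mm


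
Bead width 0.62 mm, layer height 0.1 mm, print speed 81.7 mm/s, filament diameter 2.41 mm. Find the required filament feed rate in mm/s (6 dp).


Q = 0.62 * 0.1 * 81.7 = 5.0654 mm^3/s
A_fil = pi*(2.41/2)^2 = 4.56167107 mm^2
v_feed = 5.0654 / 4.56167107 = 1.110426 mm/s


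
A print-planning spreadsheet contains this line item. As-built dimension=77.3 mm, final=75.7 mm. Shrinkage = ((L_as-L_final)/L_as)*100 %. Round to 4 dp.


Shrinkage = ((77.3-75.7)/77.3)*100 = 2.0699 %


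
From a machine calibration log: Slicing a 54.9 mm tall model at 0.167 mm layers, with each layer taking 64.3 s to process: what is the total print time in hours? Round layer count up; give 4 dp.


Layers = ceil(54.9/0.167) = 329
t = 329 * 64.3 / 3600 = 5.8763 hrs


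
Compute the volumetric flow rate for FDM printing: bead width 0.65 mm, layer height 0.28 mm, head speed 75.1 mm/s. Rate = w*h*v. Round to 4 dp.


Rate = 0.65 * 0.28 * 75.1 = 13.6682 mm^3/s


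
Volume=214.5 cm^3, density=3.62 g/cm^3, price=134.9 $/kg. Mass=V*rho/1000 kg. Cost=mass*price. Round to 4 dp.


Mass = 214.5*3.62/1000 = 0.77649 kg
Cost = 0.77649 * 134.9 = 104.7485 $


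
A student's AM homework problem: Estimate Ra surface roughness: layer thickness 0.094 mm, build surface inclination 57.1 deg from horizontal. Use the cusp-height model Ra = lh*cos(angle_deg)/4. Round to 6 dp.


Ra = 0.094 * cos(57.1) / 4 = 0.012765 mm


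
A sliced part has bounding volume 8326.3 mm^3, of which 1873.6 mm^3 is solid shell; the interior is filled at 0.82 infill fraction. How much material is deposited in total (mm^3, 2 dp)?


V_infill = (8326.3 - 1873.6) * 0.82 = 5291.21
V_total = 1873.6 + 5291.21 = 7164.81 mm^3


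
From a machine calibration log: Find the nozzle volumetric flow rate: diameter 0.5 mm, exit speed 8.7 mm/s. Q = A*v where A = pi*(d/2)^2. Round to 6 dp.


A = pi*(0.5/2)^2 = 0.19634954 mm^2
Q = 0.19634954 * 8.7 = 1.708241 mm^3/s


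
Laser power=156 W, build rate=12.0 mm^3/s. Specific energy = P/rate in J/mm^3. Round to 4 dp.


SE = 156 / 12.0 = 13.0 J/mm^3


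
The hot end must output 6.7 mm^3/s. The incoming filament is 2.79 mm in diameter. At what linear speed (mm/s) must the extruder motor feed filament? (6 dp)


A = pi*(2.79/2)^2 = 6.113618
v = 6.7 / 6.113618 = 1.095914 mm/s


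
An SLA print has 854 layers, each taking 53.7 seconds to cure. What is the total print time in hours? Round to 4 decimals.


t = 854 * 53.7 / 3600 = 12.7388 hrs


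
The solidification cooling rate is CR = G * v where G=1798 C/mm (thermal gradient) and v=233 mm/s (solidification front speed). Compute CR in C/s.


CR = 1798 * 233 = 418934 C/s


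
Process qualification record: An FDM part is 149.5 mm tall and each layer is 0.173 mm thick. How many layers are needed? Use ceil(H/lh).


Layers = ceil(149.5/0.173) = 865


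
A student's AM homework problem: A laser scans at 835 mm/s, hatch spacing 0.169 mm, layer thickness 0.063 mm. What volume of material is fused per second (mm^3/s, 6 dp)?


Rate = 835 * 0.169 * 0.063 = 8.890245 mm^3/s


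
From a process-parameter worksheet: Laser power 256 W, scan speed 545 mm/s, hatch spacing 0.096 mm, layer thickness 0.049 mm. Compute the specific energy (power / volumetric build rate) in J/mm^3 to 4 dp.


Build rate = 545 * 0.096 * 0.049 = 2.56368 mm^3/s
SE = 256 / 2.56368 = 99.8565 J/mm^3


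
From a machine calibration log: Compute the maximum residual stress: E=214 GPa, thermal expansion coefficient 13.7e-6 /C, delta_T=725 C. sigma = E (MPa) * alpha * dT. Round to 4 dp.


sigma = 214*1000 * 13.7e-6 * 725 = 2125.555 MPa


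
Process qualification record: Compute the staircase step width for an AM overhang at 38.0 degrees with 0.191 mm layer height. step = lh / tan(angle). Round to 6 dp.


step = 0.191 / tan(38.0) = 0.244469 mm


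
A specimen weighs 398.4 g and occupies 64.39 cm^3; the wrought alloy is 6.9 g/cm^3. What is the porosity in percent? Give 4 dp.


rho_part = 398.4 / 64.39 = 6.18729616 g/cm^3
Porosity = (1 - 6.18729616/6.9)*100 = 10.329 %


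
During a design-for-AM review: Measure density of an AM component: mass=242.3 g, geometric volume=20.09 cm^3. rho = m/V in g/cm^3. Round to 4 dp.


rho = 242.3 / 20.09 = 12.0607 g/cm^3


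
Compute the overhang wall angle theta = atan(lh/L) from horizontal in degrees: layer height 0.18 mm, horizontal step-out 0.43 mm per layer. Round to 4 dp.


angle = atan(0.18/0.43) = 22.7144 degrees


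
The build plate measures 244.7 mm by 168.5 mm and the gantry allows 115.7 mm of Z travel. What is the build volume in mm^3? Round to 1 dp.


V = 244.7 * 168.5 * 115.7 = 4770536.6 mm^3


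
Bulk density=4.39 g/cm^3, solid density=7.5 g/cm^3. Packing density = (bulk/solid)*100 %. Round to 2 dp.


Packing = (4.39/7.5)*100 = 58.53 %


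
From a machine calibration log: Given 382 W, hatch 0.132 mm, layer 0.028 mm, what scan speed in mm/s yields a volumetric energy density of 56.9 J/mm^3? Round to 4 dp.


v = 382 / (56.9*0.132*0.028) = 1816.432 mm/s


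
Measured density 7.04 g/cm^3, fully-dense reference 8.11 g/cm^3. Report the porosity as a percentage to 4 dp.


Porosity = (1-7.04/8.11)*100 = 13.1936 %


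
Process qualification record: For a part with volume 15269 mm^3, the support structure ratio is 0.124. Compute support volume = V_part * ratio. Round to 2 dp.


V_support = 15269 * 0.124 = 1893.36 mm^3


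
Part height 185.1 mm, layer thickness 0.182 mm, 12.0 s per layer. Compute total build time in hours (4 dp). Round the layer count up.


Layers = ceil(185.1/0.182) = 1018
t = 1018 * 12.0 / 3600 = 3.3933 hrs


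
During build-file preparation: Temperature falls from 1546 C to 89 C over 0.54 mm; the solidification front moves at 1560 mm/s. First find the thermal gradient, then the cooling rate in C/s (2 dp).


G = (1546-89)/0.54 = 2698.14814815 C/mm
CR = 2698.14814815 * 1560 = 4209111.11 C/s


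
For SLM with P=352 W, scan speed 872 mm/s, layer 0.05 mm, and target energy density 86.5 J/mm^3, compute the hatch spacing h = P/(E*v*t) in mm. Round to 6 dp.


h = 352 / (86.5*872*0.05) = 0.093334 mm


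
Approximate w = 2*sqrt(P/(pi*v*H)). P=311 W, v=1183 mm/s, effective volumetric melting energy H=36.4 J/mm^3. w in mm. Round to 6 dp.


w = 2*sqrt(311/(pi*1183*36.4)) = 0.095894 mm


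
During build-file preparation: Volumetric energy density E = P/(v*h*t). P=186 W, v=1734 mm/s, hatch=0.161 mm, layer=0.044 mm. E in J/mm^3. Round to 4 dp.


E = 186 / (1734*0.161*0.044) = 15.1421 J/mm^3


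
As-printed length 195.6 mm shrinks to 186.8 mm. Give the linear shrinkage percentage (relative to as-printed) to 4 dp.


Shrinkage = ((195.6-186.8)/195.6)*100 = 4.499 %


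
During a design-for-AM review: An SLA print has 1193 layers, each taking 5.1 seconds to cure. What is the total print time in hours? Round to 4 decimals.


t = 1193 * 5.1 / 3600 = 1.6901 hrs


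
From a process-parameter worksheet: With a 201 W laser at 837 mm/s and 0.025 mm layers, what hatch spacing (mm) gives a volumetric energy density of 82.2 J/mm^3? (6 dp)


h = 201 / (82.2*837*0.025) = 0.116858 mm


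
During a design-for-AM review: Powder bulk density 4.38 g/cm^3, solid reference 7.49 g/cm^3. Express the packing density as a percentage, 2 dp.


Packing = (4.38/7.49)*100 = 58.48 %


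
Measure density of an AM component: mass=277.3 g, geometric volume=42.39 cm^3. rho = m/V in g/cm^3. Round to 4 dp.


rho = 277.3 / 42.39 = 6.5416 g/cm^3


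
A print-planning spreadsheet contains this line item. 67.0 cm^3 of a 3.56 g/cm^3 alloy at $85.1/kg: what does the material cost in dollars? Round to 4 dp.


Mass = 67.0*3.56/1000 = 0.23852 kg
Cost = 0.23852 * 85.1 = 20.2981 $


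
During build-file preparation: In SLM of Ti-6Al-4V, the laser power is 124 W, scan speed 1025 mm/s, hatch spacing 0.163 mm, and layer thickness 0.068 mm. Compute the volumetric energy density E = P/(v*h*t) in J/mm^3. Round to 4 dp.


E = 124 / (1025*0.163*0.068) = 10.9144 J/mm^3


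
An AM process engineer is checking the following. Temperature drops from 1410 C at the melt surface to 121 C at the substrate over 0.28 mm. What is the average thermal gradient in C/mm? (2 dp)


G = (1410-121)/0.28 = 4603.57 C/mm


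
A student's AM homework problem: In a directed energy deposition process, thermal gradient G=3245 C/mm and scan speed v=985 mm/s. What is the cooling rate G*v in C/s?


CR = 3245 * 985 = 3196325 C/s


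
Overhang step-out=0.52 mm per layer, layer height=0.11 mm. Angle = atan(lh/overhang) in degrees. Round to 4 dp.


angle = atan(0.11/0.52) = 11.9442 degrees


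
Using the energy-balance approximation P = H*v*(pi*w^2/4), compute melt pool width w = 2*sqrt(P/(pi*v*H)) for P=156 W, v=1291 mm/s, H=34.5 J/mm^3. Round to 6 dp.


w = 2*sqrt(156/(pi*1291*34.5)) = 0.06678 mm


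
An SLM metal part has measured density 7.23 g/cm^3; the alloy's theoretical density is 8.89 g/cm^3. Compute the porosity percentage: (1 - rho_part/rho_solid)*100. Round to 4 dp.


Porosity = (1-7.23/8.89)*100 = 18.6727 %


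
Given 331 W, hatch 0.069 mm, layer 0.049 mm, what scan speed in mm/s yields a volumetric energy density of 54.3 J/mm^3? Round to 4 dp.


v = 331 / (54.3*0.069*0.049) = 1802.9471 mm/s


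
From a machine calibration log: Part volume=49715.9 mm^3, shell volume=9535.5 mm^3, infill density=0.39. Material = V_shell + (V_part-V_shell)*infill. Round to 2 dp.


V_infill = (49715.9 - 9535.5) * 0.39 = 15670.36
V_total = 9535.5 + 15670.36 = 25205.86 mm^3


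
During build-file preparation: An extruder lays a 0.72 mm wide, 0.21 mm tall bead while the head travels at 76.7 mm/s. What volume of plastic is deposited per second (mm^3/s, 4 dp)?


Rate = 0.72 * 0.21 * 76.7 = 11.597 mm^3/s


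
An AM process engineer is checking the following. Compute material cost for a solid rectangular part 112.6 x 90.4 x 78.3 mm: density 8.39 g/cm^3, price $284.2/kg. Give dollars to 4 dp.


V = 112.6 * 90.4 * 78.3 = 797018.832 mm^3 = 797.018832 cm^3
Mass = 797.018832 * 8.39 / 1000 = 6.686988 kg
Cost = 6.686988 * 284.2 = 1900.442 $


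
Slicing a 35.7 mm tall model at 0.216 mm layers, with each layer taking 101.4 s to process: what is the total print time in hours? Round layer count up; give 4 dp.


Layers = ceil(35.7/0.216) = 166
t = 166 * 101.4 / 3600 = 4.6757 hrs


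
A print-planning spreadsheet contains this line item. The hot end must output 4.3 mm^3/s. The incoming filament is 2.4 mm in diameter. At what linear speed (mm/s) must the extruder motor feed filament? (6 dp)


A = pi*(2.4/2)^2 = 4.523893
v = 4.3 / 4.523893 = 0.950509 mm/s


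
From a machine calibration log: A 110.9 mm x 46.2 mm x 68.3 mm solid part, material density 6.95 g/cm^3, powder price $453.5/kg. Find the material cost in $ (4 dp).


V = 110.9 * 46.2 * 68.3 = 349940.514 mm^3 = 349.940514 cm^3
Mass = 349.940514 * 6.95 / 1000 = 2.43208657 kg
Cost = 2.43208657 * 453.5 = 1102.9513 $


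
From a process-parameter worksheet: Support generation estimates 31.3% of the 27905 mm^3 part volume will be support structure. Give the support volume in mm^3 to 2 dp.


V_support = 27905 * 0.313 = 8734.27 mm^3


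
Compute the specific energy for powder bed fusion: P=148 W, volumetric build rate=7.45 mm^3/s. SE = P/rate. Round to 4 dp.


SE = 148 / 7.45 = 19.8658 J/mm^3


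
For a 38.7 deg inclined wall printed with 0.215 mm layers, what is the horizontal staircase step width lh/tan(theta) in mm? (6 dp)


step = 0.215 / tan(38.7) = 0.268364 mm


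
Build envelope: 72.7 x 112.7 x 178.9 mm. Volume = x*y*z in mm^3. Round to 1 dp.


V = 72.7 * 112.7 * 178.9 = 1465779.6 mm^3


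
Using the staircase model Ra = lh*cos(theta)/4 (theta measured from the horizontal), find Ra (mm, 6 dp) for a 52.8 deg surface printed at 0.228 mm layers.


Ra = 0.228 * cos(52.8) / 4 = 0.034462 mm


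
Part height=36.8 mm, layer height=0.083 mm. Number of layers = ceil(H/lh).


Layers = ceil(36.8/0.083) = 444


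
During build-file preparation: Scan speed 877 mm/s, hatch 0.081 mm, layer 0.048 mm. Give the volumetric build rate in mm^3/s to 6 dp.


Rate = 877 * 0.081 * 0.048 = 3.409776 mm^3/s


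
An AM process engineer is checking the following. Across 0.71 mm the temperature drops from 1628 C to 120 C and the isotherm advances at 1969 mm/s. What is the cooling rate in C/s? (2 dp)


G = (1628-120)/0.71 = 2123.94366197 C/mm
CR = 2123.94366197 * 1969 = 4182045.07 C/s


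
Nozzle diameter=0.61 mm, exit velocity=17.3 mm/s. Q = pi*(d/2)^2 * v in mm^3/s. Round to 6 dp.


A = pi*(0.61/2)^2 = 0.29224666 mm^2
Q = 0.29224666 * 17.3 = 5.055867 mm^3/s


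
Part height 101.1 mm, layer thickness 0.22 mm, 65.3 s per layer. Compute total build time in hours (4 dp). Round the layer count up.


Layers = ceil(101.1/0.22) = 460
t = 460 * 65.3 / 3600 = 8.3439 hrs


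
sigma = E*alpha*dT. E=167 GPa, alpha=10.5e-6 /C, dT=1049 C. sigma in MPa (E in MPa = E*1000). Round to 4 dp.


sigma = 167*1000 * 10.5e-6 * 1049 = 1839.4215 MPa


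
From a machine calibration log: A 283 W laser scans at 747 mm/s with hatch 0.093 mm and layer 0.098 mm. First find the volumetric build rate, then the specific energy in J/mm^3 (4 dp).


Build rate = 747 * 0.093 * 0.098 = 6.808158 mm^3/s
SE = 283 / 6.808158 = 41.5678 J/mm^3


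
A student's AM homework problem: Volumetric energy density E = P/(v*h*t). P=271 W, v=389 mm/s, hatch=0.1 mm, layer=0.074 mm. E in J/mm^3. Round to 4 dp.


E = 271 / (389*0.1*0.074) = 94.143 J/mm^3


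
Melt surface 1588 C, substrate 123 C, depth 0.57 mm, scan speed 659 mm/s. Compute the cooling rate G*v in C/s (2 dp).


G = (1588-123)/0.57 = 2570.1754386 C/mm
CR = 2570.1754386 * 659 = 1693745.61 C/s


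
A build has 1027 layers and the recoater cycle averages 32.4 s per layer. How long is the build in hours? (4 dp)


t = 1027 * 32.4 / 3600 = 9.243 hrs


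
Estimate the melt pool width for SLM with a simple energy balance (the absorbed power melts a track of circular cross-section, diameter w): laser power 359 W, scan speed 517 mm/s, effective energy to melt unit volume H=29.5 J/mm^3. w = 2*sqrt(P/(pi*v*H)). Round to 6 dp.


w = 2*sqrt(359/(pi*517*29.5)) = 0.17312 mm


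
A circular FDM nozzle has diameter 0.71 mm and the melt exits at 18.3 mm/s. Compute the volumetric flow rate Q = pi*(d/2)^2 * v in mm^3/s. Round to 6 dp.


A = pi*(0.71/2)^2 = 0.39591921 mm^2
Q = 0.39591921 * 18.3 = 7.245322 mm^3/s


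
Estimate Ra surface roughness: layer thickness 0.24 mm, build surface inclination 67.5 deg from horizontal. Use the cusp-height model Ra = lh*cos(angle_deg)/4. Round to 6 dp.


Ra = 0.24 * cos(67.5) / 4 = 0.022961 mm


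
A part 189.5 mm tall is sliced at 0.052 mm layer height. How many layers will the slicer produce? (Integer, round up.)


Layers = ceil(189.5/0.052) = 3645


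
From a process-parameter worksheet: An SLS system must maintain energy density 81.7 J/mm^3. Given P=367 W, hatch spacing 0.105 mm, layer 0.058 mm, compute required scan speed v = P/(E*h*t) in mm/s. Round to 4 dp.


v = 367 / (81.7*0.105*0.058) = 737.6099 mm/s


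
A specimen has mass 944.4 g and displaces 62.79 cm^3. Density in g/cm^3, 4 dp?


rho = 944.4 / 62.79 = 15.0406 g/cm^3


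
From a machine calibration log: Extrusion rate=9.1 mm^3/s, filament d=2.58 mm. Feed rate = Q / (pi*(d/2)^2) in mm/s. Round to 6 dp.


A = pi*(2.58/2)^2 = 5.227924
v = 9.1 / 5.227924 = 1.740653 mm/s


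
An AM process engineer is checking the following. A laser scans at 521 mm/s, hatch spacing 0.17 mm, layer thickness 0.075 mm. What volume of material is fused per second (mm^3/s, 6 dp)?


Rate = 521 * 0.17 * 0.075 = 6.64275 mm^3/s


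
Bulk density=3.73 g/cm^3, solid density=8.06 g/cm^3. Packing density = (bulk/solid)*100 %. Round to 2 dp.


Packing = (3.73/8.06)*100 = 46.28 %


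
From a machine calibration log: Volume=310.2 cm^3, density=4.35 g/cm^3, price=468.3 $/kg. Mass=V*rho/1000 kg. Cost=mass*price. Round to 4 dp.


Mass = 310.2*4.35/1000 = 1.34937 kg
Cost = 1.34937 * 468.3 = 631.91 $


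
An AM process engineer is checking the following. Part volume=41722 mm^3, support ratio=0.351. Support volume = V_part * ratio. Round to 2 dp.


V_support = 41722 * 0.351 = 14644.42 mm^3


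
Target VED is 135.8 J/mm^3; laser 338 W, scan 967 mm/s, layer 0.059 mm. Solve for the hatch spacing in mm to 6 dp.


h = 338 / (135.8*967*0.059) = 0.043625 mm


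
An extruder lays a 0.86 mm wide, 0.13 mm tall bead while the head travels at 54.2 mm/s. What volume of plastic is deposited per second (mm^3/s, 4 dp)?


Rate = 0.86 * 0.13 * 54.2 = 6.0596 mm^3/s


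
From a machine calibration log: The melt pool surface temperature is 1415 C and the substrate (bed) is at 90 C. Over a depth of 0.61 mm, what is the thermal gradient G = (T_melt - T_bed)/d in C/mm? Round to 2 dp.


G = (1415-90)/0.61 = 2172.13 C/mm


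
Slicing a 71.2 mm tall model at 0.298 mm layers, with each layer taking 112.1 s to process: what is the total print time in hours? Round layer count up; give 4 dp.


Layers = ceil(71.2/0.298) = 239
t = 239 * 112.1 / 3600 = 7.4422 hrs


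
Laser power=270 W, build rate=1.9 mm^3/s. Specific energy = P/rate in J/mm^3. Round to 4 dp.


SE = 270 / 1.9 = 142.1053 J/mm^3


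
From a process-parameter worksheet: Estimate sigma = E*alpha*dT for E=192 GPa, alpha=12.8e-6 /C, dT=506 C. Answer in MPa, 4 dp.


sigma = 192*1000 * 12.8e-6 * 506 = 1243.5456 MPa


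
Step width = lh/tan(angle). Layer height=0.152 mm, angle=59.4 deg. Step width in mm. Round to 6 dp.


step = 0.152 / tan(59.4) = 0.089893 mm


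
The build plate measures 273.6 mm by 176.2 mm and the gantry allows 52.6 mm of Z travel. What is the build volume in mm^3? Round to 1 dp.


V = 273.6 * 176.2 * 52.6 = 2535757.6 mm^3


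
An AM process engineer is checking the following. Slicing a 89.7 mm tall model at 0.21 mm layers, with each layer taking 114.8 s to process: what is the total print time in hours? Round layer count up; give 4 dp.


Layers = ceil(89.7/0.21) = 428
t = 428 * 114.8 / 3600 = 13.6484 hrs


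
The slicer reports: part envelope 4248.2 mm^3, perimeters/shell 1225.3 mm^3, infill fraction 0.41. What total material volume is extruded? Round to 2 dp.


V_infill = (4248.2 - 1225.3) * 0.41 = 1239.39
V_total = 1225.3 + 1239.39 = 2464.69 mm^3


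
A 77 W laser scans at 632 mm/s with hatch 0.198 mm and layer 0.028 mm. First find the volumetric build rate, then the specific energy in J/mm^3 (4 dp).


Build rate = 632 * 0.198 * 0.028 = 3.503808 mm^3/s
SE = 77 / 3.503808 = 21.9761 J/mm^3


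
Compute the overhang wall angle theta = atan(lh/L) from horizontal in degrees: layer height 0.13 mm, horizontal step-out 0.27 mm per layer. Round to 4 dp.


angle = atan(0.13/0.27) = 25.71 degrees


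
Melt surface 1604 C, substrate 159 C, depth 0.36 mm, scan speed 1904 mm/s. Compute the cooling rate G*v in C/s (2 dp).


G = (1604-159)/0.36 = 4013.88888889 C/mm
CR = 4013.88888889 * 1904 = 7642444.44 C/s
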